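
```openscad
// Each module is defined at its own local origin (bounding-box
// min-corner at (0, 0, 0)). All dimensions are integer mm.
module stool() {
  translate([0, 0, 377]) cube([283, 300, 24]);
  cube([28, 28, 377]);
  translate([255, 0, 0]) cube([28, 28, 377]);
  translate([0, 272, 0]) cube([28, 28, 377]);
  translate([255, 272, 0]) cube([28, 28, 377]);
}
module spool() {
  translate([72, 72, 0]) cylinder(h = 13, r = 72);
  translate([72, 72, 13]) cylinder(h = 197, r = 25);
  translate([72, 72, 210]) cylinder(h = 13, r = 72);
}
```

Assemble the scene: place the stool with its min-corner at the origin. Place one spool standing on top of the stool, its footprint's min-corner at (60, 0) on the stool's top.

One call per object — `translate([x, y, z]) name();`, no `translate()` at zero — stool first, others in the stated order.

stool();
translate([60, 0, 401]) spool();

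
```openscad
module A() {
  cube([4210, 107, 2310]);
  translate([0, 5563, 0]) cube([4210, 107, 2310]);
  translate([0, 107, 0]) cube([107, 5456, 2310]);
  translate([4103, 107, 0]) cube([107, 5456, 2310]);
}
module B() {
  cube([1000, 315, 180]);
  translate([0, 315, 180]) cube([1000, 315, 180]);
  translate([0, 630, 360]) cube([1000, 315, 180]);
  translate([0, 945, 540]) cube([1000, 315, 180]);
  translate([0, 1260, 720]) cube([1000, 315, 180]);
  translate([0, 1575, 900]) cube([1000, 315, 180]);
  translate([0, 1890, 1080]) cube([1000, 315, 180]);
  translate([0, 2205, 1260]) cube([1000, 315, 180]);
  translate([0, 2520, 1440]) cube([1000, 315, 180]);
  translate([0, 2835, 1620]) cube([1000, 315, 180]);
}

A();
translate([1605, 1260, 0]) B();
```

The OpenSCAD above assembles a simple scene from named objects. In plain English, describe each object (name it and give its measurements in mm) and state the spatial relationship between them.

A is a box-shaped house frame (walls only): outside footprint 4210×5670 mm, wall height 2310 mm, wall thickness 107 mm. The two y-facing walls run the full x-width; the two x-facing walls fit between the inner faces of the y-facing walls.

B is a run of 10 identical solid stair steps. Each tread is 1000×315 mm and each step block is 180 mm high. Step 1 rests on the floor; step k is offset from step 1 by (k−1)×315 mm in y and (k−1)×180 mm in z.

The staircase sits inside the house frame, centred.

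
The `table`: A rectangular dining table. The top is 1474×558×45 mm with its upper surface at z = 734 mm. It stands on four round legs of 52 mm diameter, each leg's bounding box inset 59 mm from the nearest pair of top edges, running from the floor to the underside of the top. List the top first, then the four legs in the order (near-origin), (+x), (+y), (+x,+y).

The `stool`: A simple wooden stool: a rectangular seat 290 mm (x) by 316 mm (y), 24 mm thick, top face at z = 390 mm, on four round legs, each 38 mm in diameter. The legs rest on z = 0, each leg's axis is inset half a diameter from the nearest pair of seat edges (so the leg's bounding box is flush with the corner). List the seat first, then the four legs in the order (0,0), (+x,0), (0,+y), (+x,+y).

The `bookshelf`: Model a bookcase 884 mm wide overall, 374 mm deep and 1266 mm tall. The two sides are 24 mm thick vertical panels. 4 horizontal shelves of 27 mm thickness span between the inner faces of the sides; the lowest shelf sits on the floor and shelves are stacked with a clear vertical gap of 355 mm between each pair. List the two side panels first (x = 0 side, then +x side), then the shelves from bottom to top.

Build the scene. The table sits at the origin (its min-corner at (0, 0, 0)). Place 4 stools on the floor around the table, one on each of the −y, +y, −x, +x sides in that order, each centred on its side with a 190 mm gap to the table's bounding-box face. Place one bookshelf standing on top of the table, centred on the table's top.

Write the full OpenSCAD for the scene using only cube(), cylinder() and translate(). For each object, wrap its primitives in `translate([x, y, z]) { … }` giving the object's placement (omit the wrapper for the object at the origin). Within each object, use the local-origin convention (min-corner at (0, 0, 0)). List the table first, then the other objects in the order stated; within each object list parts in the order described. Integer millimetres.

translate([0, 0, 689]) cube([1474, 558, 45]);
translate([85, 85, 0]) cylinder(h = 689, r = 26);
translate([1389, 85, 0]) cylinder(h = 689, r = 26);
translate([85, 473, 0]) cylinder(h = 689, r = 26);
translate([1389, 473, 0]) cylinder(h = 689, r = 26);
translate([592, -506, 0]) {
  translate([0, 0, 366]) cube([290, 316, 24]);
  translate([19, 19, 0]) cylinder(h = 366, r = 19);
  translate([271, 19, 0]) cylinder(h = 366, r = 19);
  translate([19, 297, 0]) cylinder(h = 366, r = 19);
  translate([271, 297, 0]) cylinder(h = 366, r = 19);
}
translate([592, 748, 0]) {
  translate([0, 0, 366]) cube([290, 316, 24]);
  translate([19, 19, 0]) cylinder(h = 366, r = 19);
  translate([271, 19, 0]) cylinder(h = 366, r = 19);
  translate([19, 297, 0]) cylinder(h = 366, r = 19);
  translate([271, 297, 0]) cylinder(h = 366, r = 19);
}
translate([-480, 121, 0]) {
  translate([0, 0, 366]) cube([290, 316, 24]);
  translate([19, 19, 0]) cylinder(h = 366, r = 19);
  translate([271, 19, 0]) cylinder(h = 366, r = 19);
  translate([19, 297, 0]) cylinder(h = 366, r = 19);
  translate([271, 297, 0]) cylinder(h = 366, r = 19);
}
translate([1664, 121, 0]) {
  translate([0, 0, 366]) cube([290, 316, 24]);
  translate([19, 19, 0]) cylinder(h = 366, r = 19);
  translate([271, 19, 0]) cylinder(h = 366, r = 19);
  translate([19, 297, 0]) cylinder(h = 366, r = 19);
  translate([271, 297, 0]) cylinder(h = 366, r = 19);
}
translate([295, 92, 734]) {
  cube([24, 374, 1266]);
  translate([860, 0, 0]) cube([24, 374, 1266]);
  translate([24, 0, 0]) cube([836, 374, 27]);
  translate([24, 0, 382]) cube([836, 374, 27]);
  translate([24, 0, 764]) cube([836, 374, 27]);
  translate([24, 0, 1146]) cube([836, 374, 27]);
}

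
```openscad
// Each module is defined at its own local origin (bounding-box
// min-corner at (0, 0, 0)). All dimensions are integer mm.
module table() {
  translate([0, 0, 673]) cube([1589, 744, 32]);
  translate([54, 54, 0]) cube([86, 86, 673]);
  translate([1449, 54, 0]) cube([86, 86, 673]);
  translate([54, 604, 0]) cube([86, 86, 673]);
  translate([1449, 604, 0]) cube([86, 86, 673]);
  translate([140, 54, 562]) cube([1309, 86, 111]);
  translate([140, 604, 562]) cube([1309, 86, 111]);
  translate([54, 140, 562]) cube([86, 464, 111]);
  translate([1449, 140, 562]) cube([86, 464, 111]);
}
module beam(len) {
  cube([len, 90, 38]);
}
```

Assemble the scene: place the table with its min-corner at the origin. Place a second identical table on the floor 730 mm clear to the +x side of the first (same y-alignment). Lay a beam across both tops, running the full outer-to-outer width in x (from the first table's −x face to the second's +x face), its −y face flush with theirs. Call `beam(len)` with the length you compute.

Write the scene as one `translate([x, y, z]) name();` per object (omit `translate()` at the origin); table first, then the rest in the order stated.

table();
translate([2319, 0, 0]) table();
translate([0, 0, 705]) beam(3908);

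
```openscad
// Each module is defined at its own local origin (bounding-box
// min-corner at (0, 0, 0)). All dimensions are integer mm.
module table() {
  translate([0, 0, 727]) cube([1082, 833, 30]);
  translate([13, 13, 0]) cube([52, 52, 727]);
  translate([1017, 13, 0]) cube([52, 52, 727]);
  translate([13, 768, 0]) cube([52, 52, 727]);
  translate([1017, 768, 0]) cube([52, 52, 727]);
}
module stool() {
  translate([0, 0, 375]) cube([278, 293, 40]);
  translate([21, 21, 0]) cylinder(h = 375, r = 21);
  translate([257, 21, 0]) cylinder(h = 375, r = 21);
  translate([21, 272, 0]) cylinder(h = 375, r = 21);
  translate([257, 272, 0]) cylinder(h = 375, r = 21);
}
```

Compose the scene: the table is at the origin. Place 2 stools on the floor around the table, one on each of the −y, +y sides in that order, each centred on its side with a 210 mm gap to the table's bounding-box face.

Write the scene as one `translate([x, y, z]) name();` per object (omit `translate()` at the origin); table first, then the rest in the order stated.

table();
translate([402, -503, 0]) stool();
translate([402, 1043, 0]) stool();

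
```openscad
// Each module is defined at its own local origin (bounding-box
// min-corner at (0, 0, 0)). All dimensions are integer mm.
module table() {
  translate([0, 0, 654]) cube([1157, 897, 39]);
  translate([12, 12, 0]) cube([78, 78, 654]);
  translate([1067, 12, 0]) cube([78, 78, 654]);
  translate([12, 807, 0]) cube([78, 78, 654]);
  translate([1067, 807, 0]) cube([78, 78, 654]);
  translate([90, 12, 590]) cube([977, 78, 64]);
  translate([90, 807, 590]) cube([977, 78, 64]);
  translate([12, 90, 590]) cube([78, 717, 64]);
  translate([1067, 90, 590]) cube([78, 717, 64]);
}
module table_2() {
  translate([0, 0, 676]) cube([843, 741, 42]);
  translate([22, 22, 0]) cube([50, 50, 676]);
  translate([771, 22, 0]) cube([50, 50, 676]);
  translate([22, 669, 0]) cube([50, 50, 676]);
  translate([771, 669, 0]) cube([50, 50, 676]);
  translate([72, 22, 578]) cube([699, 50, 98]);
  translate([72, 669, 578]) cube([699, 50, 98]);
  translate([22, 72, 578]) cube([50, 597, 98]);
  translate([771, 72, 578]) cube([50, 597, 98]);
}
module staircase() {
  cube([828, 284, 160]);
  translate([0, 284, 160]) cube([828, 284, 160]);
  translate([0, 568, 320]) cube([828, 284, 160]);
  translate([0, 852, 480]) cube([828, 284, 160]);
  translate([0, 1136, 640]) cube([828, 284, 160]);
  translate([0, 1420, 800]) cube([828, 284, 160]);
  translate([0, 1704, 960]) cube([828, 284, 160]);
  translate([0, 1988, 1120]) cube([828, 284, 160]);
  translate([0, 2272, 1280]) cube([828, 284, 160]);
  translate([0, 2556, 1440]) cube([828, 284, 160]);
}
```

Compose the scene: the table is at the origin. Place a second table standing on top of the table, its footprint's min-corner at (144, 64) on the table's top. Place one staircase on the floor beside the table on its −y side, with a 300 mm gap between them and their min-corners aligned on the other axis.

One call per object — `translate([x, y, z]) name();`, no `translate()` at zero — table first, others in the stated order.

table();
translate([144, 64, 693]) table_2();
translate([0, -3140, 0]) staircase();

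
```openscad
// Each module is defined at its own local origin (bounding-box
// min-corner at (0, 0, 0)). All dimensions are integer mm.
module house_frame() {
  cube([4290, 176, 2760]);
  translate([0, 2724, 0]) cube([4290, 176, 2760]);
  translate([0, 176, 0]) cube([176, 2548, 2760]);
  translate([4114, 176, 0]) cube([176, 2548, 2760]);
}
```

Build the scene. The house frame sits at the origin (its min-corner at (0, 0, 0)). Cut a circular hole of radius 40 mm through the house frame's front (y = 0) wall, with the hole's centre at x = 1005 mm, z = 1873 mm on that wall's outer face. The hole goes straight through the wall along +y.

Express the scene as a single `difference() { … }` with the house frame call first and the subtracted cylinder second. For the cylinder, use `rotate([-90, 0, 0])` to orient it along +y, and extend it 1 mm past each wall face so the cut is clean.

difference() {
  house_frame();
  translate([1005, -1, 1873]) rotate([-90, 0, 0]) cylinder(h = 178, r = 40);
}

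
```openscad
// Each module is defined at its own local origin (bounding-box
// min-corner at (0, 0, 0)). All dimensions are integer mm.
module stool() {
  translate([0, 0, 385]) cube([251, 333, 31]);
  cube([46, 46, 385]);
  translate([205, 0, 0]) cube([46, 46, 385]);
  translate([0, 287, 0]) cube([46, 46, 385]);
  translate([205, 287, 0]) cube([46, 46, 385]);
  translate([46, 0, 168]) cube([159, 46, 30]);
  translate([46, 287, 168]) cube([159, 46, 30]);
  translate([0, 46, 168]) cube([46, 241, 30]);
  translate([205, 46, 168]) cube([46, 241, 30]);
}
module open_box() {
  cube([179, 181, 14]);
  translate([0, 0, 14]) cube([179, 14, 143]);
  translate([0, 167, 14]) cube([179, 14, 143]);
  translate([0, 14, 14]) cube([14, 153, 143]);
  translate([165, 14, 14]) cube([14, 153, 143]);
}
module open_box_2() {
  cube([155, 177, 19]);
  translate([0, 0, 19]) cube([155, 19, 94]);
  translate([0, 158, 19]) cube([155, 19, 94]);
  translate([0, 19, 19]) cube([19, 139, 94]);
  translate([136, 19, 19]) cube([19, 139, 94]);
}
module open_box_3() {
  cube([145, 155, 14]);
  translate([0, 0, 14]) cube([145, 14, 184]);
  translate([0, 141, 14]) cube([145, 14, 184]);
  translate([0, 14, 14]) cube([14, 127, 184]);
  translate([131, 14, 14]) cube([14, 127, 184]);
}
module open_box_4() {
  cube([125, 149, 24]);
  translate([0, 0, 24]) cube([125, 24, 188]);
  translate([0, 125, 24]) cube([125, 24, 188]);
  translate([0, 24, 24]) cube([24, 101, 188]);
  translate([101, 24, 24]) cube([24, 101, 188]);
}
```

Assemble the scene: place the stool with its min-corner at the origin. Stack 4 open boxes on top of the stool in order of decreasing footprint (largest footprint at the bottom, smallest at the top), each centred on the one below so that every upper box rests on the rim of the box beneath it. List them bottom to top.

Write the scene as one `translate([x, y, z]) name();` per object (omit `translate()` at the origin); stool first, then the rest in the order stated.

stool();
translate([36, 76, 416]) open_box();
translate([48, 78, 573]) open_box_2();
translate([53, 89, 686]) open_box_3();
translate([63, 92, 884]) open_box_4();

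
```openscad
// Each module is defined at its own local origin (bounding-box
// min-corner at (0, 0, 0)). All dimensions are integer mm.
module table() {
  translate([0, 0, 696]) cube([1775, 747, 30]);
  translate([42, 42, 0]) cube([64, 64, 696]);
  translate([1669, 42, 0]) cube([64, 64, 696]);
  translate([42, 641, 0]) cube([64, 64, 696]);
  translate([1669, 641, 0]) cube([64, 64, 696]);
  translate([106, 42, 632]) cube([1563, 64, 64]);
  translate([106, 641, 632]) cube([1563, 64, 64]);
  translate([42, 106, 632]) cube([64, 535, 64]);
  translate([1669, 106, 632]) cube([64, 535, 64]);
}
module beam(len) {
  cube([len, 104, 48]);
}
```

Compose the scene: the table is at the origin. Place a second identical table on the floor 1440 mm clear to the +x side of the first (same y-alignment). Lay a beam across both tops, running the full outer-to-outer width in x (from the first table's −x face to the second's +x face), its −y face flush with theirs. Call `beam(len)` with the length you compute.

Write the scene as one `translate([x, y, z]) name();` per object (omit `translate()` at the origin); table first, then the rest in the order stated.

table();
translate([3215, 0, 0]) table();
translate([0, 0, 726]) beam(4990);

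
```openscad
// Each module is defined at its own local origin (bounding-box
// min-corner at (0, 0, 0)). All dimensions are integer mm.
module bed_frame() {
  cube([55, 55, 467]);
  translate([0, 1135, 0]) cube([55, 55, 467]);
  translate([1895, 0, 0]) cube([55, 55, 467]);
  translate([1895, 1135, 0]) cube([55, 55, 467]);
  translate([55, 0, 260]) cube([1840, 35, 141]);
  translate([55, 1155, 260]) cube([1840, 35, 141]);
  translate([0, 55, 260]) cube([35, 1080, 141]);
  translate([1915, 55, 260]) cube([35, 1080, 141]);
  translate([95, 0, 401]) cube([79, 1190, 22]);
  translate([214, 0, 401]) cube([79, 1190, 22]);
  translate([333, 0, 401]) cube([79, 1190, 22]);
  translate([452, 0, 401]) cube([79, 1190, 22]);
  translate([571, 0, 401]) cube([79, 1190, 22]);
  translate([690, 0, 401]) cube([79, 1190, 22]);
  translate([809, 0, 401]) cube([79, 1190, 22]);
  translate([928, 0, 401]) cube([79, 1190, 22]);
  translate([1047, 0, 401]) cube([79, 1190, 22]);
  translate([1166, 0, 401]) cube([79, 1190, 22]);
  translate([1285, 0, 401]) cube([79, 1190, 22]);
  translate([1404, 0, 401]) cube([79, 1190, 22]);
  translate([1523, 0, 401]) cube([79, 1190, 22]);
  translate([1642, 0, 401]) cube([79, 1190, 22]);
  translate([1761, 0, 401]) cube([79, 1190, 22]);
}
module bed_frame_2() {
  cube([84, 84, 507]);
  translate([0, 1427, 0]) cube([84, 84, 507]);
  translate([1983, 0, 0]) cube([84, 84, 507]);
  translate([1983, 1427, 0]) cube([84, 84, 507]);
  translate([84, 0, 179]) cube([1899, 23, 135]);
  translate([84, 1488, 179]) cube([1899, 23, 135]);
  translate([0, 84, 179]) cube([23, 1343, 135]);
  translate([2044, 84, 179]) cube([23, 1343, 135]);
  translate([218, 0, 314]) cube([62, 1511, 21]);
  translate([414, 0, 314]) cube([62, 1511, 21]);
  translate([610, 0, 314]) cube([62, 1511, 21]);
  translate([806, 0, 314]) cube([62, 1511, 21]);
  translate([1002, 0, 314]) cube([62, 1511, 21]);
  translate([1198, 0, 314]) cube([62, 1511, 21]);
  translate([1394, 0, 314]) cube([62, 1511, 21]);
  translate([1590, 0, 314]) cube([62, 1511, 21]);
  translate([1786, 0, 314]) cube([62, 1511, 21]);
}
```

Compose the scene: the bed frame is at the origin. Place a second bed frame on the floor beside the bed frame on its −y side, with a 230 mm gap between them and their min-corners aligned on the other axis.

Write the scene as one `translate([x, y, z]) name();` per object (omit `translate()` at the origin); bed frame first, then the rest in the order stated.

bed_frame();
translate([0, -1741, 0]) bed_frame_2();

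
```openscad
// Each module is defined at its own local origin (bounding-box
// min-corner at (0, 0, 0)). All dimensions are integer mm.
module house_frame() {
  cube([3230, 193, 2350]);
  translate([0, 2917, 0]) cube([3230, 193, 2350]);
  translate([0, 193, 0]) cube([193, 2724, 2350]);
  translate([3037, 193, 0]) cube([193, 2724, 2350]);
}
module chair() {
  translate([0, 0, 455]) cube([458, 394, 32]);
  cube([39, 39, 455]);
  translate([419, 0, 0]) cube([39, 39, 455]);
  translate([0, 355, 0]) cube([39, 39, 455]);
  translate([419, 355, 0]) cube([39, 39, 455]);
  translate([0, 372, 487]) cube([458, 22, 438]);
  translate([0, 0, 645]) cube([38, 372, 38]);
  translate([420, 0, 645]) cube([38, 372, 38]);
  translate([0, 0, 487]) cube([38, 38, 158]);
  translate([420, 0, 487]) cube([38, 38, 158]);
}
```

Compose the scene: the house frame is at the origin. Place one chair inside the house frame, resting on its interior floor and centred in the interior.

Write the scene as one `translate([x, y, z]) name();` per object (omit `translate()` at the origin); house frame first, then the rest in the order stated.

house_frame();
translate([1386, 1358, 0]) chair();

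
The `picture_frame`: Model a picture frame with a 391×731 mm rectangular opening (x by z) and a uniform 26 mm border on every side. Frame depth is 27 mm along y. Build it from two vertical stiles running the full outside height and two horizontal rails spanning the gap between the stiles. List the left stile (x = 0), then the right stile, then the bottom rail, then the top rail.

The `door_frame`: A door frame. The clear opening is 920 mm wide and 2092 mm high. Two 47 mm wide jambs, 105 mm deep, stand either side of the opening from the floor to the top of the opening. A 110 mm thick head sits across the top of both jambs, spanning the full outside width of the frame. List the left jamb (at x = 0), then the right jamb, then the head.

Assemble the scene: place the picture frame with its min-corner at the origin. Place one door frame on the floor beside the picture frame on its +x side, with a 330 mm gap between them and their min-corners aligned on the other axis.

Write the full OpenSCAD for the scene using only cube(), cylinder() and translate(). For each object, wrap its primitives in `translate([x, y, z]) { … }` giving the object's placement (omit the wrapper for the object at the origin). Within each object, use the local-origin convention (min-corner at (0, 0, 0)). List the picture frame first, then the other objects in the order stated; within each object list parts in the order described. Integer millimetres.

cube([26, 27, 783]);
translate([417, 0, 0]) cube([26, 27, 783]);
translate([26, 0, 0]) cube([391, 27, 26]);
translate([26, 0, 757]) cube([391, 27, 26]);
translate([773, 0, 0]) {
  cube([47, 105, 2092]);
  translate([967, 0, 0]) cube([47, 105, 2092]);
  translate([0, 0, 2092]) cube([1014, 105, 110]);
}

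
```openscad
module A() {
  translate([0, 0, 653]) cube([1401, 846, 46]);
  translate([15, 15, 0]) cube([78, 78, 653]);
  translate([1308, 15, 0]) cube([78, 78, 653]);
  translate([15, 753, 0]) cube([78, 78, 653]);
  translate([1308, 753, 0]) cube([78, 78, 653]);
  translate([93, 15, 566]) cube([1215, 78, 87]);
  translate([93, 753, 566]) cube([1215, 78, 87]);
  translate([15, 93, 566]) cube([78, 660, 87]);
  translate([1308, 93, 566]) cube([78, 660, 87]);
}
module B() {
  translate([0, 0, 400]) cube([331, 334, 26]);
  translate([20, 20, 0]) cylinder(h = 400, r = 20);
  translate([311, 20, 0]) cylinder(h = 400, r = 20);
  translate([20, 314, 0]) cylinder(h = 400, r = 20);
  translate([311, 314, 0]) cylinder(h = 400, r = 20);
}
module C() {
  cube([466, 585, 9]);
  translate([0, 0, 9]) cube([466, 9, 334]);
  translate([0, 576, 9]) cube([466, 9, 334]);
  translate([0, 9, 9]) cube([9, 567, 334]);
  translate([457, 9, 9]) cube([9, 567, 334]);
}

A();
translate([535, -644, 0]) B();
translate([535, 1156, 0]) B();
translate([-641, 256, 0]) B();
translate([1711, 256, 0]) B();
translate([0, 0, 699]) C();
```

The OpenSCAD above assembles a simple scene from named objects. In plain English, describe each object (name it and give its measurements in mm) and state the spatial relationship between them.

A is a table: top 1401 mm (x) × 846 mm (y), 46 mm thick, upper face at z = 699 mm, on four 78×78 mm square legs, each inset 15 mm from the nearest pair of top edges, running from z = 0 to the bottom of the top. Four apron rails, 78 mm thick and 87 mm tall, run between adjacent legs with their top edges flush with the underside of the top and their outer faces flush with the legs' outer faces.

B is a simple wooden stool: a rectangular seat 331 mm (x) by 334 mm (y), 26 mm thick, top face at z = 426 mm, on four round legs, each 40 mm in diameter. The legs rest on z = 0, each leg's axis is inset half a diameter from the nearest pair of seat edges (so the leg's bounding box is flush with the corner).

C is an open-topped rectangular box: outside dimensions 466×585×343 mm, with a uniform wall and base thickness of 9 mm. The base is a full 466×585 slab on the floor; four walls sit on top of the base. The front and back walls (the −y and +y sides) span the full width; the two side walls fit between them.

Four stools sit around the table at the −y, +y, −x, +x sides. The open box is on top of the table.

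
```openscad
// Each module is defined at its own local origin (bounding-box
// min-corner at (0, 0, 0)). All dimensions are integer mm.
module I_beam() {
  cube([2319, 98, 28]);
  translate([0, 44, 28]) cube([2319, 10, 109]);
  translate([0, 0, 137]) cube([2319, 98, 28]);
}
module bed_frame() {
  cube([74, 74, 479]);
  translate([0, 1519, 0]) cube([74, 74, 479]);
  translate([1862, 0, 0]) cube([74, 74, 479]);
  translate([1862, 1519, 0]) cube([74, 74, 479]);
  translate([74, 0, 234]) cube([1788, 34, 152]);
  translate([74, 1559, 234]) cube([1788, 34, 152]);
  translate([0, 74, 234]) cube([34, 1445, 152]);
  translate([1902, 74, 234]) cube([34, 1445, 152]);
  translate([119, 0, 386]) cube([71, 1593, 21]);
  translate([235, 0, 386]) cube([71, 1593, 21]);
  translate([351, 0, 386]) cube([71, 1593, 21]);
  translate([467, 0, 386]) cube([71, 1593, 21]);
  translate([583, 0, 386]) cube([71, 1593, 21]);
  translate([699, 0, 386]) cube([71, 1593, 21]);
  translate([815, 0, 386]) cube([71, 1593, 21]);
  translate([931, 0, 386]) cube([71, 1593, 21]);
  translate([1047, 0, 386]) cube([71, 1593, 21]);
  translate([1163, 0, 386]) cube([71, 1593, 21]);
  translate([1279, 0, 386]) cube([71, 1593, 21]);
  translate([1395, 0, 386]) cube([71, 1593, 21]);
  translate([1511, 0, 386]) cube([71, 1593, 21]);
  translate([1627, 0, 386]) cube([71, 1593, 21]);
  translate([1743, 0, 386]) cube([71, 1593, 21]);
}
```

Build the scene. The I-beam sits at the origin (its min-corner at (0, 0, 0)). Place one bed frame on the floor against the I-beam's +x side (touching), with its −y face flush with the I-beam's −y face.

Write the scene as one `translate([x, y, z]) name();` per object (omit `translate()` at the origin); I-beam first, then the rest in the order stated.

I_beam();
translate([2319, 0, 0]) bed_frame();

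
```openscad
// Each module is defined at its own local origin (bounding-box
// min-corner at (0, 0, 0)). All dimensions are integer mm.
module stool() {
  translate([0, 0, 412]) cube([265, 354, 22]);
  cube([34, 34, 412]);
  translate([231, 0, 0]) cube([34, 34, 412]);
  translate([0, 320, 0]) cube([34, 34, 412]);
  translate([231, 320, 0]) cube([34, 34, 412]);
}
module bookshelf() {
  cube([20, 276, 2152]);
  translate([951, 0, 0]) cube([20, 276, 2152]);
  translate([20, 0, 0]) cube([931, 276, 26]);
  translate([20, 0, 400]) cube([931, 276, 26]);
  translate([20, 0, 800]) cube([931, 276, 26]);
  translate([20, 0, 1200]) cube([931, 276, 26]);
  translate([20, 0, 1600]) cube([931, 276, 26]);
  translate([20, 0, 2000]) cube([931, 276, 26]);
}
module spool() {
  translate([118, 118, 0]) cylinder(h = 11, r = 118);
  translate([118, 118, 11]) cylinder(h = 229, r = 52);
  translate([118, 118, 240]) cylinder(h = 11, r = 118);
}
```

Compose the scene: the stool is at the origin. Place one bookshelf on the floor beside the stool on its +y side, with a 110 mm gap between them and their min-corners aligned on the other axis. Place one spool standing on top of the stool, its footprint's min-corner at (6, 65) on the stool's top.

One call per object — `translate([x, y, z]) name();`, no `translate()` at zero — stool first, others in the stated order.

stool();
translate([0, 464, 0]) bookshelf();
translate([6, 65, 434]) spool();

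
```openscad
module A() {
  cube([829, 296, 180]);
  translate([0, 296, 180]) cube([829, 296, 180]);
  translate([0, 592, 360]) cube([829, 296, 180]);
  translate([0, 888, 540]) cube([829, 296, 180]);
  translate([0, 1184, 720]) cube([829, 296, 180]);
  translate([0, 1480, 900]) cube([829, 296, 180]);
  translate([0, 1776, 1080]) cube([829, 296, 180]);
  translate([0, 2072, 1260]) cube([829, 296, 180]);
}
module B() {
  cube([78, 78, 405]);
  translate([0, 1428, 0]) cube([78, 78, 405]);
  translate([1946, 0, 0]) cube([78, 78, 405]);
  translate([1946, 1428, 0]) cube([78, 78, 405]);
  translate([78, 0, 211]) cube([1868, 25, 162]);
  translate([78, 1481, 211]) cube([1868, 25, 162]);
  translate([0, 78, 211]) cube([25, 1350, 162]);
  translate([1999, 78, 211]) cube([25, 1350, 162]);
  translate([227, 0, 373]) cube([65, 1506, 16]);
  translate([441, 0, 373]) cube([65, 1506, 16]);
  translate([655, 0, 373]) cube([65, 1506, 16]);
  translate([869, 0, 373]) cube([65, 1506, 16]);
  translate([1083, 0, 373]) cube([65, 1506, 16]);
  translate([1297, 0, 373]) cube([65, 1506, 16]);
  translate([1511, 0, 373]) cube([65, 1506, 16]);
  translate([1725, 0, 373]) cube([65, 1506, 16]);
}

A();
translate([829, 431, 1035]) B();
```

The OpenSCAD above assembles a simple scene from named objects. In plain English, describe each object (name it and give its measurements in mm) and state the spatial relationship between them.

A is a straight staircase of 8 solid steps. Each step is 829 mm wide (x), 296 mm deep (y, the going) and 180 mm tall (the rise). The first step rests on the floor; each subsequent step sits one going further in +y and one rise higher in +z, directly behind and above the previous step with no overlap.

B is a bed frame 2024 mm long (x) by 1506 mm wide (y). Four 78×78 mm corner posts, 405 mm tall, at the corners of the footprint. Four rails of 25 mm thickness and 162 mm height run between adjacent posts with their undersides at z = 211 mm, their outer faces flush with the outside of the frame (the two x-running rails run between the posts' inner faces; the two y-running rails run between the posts' inner faces). 8 slats, each 65 mm wide (x) and 16 mm thick, lie across the top of the two x-running rails, running the full 1506 mm width of the frame in y; the slats are evenly spaced along x between the inner faces of the end posts with equal gaps (rounded down to the nearest mm) at the −x end and between each pair — any rounding remainder accumulates at the +x end.

The bed frame is beside the staircase with their tops flush at z = 1440.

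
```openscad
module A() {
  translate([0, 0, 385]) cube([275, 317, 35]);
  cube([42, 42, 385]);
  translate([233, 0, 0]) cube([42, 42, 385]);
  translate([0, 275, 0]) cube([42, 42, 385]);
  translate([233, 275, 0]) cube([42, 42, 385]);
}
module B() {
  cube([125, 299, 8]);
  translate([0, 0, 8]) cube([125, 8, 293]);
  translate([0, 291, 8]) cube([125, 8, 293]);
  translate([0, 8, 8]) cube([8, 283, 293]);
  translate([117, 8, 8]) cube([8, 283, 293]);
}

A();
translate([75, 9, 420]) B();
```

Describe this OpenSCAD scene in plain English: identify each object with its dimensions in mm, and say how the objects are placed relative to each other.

A is a four-legged stool. The seat is 275×317 mm, 35 mm thick, top at z = 420 mm. It stands on four square legs, each 42×42 mm in cross-section, from z = 0 to the seat underside, each flush with a corner of the seat.

B is an open storage box with external size 125×299×301 mm and wall thickness 8 mm (the base is also 8 mm thick). The base covers the whole footprint; the four walls stand on the base, with the y-facing walls full-width and the x-facing walls fitting between their inner faces.

The open box is on top of the stool, centred.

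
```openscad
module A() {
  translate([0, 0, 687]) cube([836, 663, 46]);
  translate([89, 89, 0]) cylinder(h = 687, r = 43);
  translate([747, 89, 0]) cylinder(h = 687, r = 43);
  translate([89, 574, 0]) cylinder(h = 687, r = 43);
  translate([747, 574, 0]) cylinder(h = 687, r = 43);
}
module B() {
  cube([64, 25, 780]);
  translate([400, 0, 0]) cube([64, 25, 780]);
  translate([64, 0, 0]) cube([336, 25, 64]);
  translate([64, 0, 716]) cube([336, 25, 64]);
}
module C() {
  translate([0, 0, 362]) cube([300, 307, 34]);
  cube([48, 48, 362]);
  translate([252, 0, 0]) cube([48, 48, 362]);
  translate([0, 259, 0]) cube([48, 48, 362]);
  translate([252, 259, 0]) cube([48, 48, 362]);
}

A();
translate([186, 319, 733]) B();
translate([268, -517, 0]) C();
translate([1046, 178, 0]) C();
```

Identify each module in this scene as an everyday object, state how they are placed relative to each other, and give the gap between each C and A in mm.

A is a table. B is a picture frame. C is a stool. The picture frame is on top of the table, centred. Two stools sit around the table at the −y, +x sides. The gap between each stool and the table is 210 mm.

Each stool's nearest face is 210 mm from the table's bounding box.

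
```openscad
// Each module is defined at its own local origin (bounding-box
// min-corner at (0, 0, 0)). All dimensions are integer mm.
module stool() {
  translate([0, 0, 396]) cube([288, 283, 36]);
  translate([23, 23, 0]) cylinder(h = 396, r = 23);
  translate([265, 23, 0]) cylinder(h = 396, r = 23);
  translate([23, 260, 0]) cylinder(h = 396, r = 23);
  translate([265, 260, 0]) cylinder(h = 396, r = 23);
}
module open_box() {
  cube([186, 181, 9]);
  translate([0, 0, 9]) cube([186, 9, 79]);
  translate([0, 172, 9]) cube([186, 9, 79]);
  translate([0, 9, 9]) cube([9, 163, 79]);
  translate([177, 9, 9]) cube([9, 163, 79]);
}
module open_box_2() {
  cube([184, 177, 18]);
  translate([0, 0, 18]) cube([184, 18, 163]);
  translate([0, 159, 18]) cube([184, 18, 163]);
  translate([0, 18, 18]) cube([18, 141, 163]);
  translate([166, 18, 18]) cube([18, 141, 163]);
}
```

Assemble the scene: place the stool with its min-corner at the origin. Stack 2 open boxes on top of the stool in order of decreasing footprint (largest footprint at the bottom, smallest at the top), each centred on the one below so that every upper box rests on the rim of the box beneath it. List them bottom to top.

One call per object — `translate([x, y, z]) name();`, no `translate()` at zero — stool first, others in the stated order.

stool();
translate([51, 51, 432]) open_box();
translate([52, 53, 520]) open_box_2();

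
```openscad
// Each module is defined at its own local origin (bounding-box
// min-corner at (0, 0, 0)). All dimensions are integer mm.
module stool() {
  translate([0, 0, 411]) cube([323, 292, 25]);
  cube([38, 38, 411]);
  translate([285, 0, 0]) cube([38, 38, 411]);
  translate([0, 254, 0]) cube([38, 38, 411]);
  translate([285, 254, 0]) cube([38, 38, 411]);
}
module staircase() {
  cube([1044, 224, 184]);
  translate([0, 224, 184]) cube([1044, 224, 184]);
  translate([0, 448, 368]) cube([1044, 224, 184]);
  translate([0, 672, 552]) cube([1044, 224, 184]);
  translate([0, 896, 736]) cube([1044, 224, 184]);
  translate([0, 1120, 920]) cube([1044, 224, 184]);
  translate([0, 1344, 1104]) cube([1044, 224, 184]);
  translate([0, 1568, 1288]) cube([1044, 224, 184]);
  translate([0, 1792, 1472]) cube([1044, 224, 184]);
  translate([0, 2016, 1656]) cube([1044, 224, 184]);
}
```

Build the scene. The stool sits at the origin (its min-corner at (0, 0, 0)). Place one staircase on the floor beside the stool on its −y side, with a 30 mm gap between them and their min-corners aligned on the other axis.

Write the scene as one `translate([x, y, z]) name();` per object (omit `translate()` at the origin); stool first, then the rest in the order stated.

stool();
translate([0, -2270, 0]) staircase();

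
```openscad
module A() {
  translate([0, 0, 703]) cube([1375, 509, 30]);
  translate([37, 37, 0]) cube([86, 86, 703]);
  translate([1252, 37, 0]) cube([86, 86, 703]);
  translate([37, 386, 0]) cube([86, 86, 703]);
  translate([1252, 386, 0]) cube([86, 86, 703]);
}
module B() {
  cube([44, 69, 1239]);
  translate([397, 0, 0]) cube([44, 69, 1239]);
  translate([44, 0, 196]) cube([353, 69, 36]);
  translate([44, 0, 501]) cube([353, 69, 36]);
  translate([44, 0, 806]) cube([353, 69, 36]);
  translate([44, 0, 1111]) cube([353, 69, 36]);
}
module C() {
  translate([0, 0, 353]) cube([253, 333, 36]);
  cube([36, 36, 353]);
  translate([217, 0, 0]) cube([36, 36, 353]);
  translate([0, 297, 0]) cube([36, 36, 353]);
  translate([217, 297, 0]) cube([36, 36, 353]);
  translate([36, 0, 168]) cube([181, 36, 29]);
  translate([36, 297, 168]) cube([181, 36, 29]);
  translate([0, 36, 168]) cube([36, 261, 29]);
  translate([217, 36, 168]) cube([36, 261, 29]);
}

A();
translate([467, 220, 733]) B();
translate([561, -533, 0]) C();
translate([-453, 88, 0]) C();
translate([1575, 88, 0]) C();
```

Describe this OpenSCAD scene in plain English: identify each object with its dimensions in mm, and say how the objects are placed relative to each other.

A is a rectangular dining table. The top is 1375×509×30 mm with its upper surface at z = 733 mm. It stands on four 86×86 mm square legs, each inset 37 mm from the nearest pair of top edges, running from the floor to the underside of the top.

B is a straight ladder. Two 44×69 mm vertical rails, 1239 mm tall, stand 441 mm apart (outside-to-outside) with their front faces coplanar on the −y side. 4 rungs, each 69 mm deep and 36 mm tall, span between the inner faces of the rails, front faces flush with the rails. The lowest rung's underside is at z = 196 mm and rungs are spaced 305 mm apart (underside to underside).

C is a simple wooden stool: a rectangular seat 253 mm (x) by 333 mm (y), 36 mm thick, top face at z = 389 mm, on four square legs, each 36×36 mm in cross-section. The legs rest on z = 0, each flush with a corner of the seat. Four stretchers, 36 mm wide and 29 mm tall, connect adjacent legs with their undersides at z = 168 mm, each running between the inner faces of the legs it joins and aligned with the legs' outer faces on the other axis.

The ladder is on top of the table, centred. Three stools sit around the table at the −y, −x, +x sides.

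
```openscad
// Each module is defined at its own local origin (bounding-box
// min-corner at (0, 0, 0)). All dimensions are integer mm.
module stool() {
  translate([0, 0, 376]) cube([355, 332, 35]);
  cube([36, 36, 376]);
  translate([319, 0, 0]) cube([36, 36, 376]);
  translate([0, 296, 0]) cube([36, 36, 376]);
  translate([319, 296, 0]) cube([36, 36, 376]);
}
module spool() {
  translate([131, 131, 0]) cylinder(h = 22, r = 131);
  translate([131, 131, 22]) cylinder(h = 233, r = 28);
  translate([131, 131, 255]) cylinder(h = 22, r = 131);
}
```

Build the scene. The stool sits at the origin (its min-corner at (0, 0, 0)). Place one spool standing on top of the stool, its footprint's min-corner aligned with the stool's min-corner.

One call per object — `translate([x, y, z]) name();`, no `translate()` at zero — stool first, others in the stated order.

stool();
translate([0, 0, 411]) spool();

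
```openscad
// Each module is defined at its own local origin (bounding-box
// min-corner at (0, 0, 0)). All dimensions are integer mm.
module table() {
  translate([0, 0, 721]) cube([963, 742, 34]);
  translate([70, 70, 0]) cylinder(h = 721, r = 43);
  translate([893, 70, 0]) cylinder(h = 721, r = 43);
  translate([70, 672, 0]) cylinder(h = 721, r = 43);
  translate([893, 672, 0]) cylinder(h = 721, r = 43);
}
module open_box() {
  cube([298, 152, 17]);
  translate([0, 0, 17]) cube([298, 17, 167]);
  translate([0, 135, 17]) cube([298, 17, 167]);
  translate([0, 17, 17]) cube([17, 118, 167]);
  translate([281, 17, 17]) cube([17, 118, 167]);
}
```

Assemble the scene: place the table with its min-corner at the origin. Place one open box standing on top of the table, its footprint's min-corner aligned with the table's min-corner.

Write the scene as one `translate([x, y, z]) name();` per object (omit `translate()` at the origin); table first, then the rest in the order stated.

table();
translate([0, 0, 755]) open_box();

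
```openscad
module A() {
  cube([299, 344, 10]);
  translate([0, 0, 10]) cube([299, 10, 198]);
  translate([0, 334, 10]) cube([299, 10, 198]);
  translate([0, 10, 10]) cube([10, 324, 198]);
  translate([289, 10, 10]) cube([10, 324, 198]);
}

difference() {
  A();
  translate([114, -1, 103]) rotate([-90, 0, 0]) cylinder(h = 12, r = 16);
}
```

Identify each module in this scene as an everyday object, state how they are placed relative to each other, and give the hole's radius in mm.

The subtracted cylinder has r = 16 mm.

A is an open box. The open box has a circular hole through its front wall. The hole's radius is 16 mm.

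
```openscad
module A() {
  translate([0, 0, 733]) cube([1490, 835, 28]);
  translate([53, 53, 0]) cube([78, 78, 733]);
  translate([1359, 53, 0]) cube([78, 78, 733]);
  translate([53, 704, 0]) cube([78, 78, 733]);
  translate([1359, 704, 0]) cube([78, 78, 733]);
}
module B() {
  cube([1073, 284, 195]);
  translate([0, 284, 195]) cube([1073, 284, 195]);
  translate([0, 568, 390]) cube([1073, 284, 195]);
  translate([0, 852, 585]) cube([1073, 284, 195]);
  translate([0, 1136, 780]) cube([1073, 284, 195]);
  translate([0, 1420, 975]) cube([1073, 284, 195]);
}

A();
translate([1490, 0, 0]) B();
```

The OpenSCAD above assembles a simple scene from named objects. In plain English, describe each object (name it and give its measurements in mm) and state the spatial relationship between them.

A is a table with a 1490×835 mm rectangular top, 28 mm thick, top surface at z = 761 mm, supported by four 78×78 mm square legs, each inset 53 mm from the nearest pair of top edges, running from the floor.

B is a straight staircase of 6 solid steps. Each step is 1073 mm wide (x), 284 mm deep (y, the going) and 195 mm tall (the rise). The first step rests on the floor; each subsequent step sits one going further in +y and one rise higher in +z, directly behind and above the previous step with no overlap.

The staircase is against the table's +x side, with their −y faces flush.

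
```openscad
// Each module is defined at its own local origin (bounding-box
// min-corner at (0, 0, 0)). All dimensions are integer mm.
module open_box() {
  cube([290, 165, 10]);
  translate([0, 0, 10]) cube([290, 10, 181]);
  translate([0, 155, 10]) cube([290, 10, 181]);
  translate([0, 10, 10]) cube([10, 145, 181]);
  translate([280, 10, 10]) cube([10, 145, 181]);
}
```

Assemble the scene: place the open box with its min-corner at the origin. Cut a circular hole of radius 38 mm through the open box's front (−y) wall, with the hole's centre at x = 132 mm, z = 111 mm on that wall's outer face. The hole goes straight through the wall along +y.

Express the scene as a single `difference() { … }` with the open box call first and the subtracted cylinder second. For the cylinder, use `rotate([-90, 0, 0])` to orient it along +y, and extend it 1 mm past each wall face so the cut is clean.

difference() {
  open_box();
  translate([132, -1, 111]) rotate([-90, 0, 0]) cylinder(h = 12, r = 38);
}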